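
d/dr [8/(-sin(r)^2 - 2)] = 32*sin(2*r)/(5 - cos(2*r))^2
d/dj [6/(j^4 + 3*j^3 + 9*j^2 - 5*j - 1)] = 6*(-4*j^3 - 9*j^2 - 18*j + 5)/(j^4 + 3*j^3 + 9*j^2 - 5*j - 1)^2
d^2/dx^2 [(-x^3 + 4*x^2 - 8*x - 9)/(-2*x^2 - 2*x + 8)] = (17*x^3 - 33*x^2 + 171*x + 13)/(x^6 + 3*x^5 - 9*x^4 - 23*x^3 + 36*x^2 + 48*x - 64)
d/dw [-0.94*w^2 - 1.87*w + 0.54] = -1.88*w - 1.87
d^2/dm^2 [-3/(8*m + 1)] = -384/(8*m + 1)^3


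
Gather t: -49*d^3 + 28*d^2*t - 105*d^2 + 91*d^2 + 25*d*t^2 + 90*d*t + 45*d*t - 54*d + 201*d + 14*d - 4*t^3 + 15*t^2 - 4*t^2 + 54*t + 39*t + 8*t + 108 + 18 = -49*d^3 - 14*d^2 + 161*d - 4*t^3 + t^2*(25*d + 11) + t*(28*d^2 + 135*d + 101) + 126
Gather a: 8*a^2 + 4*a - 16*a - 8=8*a^2 - 12*a - 8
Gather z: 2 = 2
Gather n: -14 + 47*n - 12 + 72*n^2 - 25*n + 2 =72*n^2 + 22*n - 24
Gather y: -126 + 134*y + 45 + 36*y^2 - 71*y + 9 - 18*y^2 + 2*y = 18*y^2 + 65*y - 72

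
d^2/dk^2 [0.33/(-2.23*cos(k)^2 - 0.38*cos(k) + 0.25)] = (6.564228*(1 - cos(k)^2)^2 + 0.838926*cos(k)^3 + 4.065666*cos(k)^2 - 1.646502*cos(k) - 7.027482)/(2.23*cos(k)^2 + 0.38*cos(k) - 0.25)^3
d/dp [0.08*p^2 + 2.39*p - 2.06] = 0.16*p + 2.39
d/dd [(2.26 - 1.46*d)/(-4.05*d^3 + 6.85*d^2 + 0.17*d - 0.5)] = (-11.826*d^3 + 37.46*d^2 - 30.962*d + 0.3458)/(16.4025*d^6 - 55.485*d^5 + 45.5455*d^4 + 6.379*d^3 - 6.8211*d^2 - 0.17*d + 0.25)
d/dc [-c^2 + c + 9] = 1 - 2*c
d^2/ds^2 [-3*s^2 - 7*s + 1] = -6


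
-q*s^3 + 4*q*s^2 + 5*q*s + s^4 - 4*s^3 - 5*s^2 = s*(-q + s)*(s - 5)*(s + 1)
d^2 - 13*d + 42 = (d - 7)*(d - 6)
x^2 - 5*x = x*(x - 5)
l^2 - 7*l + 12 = (l - 4)*(l - 3)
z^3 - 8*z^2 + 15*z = z*(z - 5)*(z - 3)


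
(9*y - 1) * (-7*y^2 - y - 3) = -63*y^3 - 2*y^2 - 26*y + 3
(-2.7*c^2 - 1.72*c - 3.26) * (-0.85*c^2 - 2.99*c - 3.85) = 2.295*c^4 + 9.535*c^3 + 18.3088*c^2 + 16.3694*c + 12.551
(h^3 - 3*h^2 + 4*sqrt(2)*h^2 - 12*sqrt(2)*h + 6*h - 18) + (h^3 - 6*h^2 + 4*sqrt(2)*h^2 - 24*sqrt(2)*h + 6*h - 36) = 2*h^3 - 9*h^2 + 8*sqrt(2)*h^2 - 36*sqrt(2)*h + 12*h - 54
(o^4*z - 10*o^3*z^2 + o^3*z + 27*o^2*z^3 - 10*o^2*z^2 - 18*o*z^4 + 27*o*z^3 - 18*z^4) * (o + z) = o^5*z - 9*o^4*z^2 + o^4*z + 17*o^3*z^3 - 9*o^3*z^2 + 9*o^2*z^4 + 17*o^2*z^3 - 18*o*z^5 + 9*o*z^4 - 18*z^5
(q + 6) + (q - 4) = 2*q + 2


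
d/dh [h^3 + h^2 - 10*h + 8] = 3*h^2 + 2*h - 10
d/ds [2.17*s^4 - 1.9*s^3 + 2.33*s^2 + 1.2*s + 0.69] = 8.68*s^3 - 5.7*s^2 + 4.66*s + 1.2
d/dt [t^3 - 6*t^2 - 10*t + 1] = 3*t^2 - 12*t - 10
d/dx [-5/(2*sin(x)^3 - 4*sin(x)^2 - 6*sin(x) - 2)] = -5*(4*sin(x) + 3*cos(x)^2)*cos(x)/(2*(-sin(x)^3 + 2*sin(x)^2 + 3*sin(x) + 1)^2)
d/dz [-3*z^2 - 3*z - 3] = -6*z - 3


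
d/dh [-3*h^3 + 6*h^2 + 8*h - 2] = -9*h^2 + 12*h + 8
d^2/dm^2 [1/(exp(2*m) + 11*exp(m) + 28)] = (2*(2*exp(m) + 11)^2*exp(m) - (4*exp(m) + 11)*(exp(2*m) + 11*exp(m) + 28))*exp(m)/(exp(2*m) + 11*exp(m) + 28)^3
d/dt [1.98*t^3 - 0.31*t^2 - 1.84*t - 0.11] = 5.94*t^2 - 0.62*t - 1.84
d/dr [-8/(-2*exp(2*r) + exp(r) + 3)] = (8 - 32*exp(r))*exp(r)/(-2*exp(2*r) + exp(r) + 3)^2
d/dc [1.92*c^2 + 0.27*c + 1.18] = 3.84*c + 0.27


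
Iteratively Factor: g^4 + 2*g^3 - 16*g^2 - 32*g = (g + 4)*(g^3 - 2*g^2 - 8*g) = g*(g + 4)*(g^2 - 2*g - 8) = g*(g - 4)*(g + 4)*(g + 2)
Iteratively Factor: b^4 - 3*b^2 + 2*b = (b - 1)*(b^3 + b^2 - 2*b) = b*(b - 1)*(b^2 + b - 2) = b*(b - 1)^2*(b + 2)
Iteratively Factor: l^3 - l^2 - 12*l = (l)*(l^2 - l - 12) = l*(l + 3)*(l - 4)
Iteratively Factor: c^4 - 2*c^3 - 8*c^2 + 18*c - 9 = (c - 3)*(c^3 + c^2 - 5*c + 3) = (c - 3)*(c - 1)*(c^2 + 2*c - 3) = (c - 3)*(c - 1)^2*(c + 3)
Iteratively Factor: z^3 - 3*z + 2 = (z - 1)*(z^2 + z - 2) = (z - 1)^2*(z + 2)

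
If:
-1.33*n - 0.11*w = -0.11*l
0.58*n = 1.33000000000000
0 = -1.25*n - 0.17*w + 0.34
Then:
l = 12.86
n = 2.29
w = -14.86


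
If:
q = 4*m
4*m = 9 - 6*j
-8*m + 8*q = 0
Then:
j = 3/2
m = 0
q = 0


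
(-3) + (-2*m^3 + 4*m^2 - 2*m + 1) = -2*m^3 + 4*m^2 - 2*m - 2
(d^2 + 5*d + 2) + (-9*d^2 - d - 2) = -8*d^2 + 4*d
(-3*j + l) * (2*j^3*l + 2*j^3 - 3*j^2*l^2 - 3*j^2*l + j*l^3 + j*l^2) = -6*j^4*l - 6*j^4 + 11*j^3*l^2 + 11*j^3*l - 6*j^2*l^3 - 6*j^2*l^2 + j*l^4 + j*l^3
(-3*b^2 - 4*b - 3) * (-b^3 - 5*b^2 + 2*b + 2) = 3*b^5 + 19*b^4 + 17*b^3 + b^2 - 14*b - 6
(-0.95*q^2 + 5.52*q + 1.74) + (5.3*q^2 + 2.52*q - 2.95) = 4.35*q^2 + 8.04*q - 1.21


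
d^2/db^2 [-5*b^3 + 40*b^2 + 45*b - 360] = 80 - 30*b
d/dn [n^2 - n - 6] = 2*n - 1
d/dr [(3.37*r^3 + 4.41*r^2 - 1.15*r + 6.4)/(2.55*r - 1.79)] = (17.187*r^3 - 6.8514*r^2 - 15.7878*r - 14.2615)/(6.5025*r^2 - 9.129*r + 3.2041)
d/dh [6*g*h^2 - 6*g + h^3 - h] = 12*g*h + 3*h^2 - 1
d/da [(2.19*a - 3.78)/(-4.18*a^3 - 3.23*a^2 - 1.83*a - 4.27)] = (18.3084*a^3 - 40.3275*a^2 - 24.4188*a - 16.2687)/(17.4724*a^6 + 27.0028*a^5 + 25.7317*a^4 + 47.519*a^3 + 30.9331*a^2 + 15.6282*a + 18.2329)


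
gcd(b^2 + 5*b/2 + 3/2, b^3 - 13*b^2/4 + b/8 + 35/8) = b + 1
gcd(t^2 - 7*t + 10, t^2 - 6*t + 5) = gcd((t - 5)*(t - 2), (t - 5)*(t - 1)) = t - 5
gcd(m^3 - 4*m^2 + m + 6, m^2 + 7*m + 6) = m + 1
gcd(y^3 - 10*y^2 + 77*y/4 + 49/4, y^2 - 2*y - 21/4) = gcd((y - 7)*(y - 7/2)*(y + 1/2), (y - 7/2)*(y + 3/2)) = y - 7/2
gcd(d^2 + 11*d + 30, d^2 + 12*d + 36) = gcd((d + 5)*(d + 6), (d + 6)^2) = d + 6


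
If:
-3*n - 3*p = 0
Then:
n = -p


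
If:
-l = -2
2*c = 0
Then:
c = 0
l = 2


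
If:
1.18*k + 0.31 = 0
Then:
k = -0.26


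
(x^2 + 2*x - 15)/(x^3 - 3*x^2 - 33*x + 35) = (x - 3)/(x^2 - 8*x + 7)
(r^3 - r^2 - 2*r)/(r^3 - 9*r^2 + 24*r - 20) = r*(r + 1)/(r^2 - 7*r + 10)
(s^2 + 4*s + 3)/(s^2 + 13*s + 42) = (s^2 + 4*s + 3)/(s^2 + 13*s + 42)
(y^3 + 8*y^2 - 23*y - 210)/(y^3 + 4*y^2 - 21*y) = (y^2 + y - 30)/(y*(y - 3))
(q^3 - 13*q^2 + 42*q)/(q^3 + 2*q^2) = (q^2 - 13*q + 42)/(q*(q + 2))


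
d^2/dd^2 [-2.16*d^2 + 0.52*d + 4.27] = -4.32000000000000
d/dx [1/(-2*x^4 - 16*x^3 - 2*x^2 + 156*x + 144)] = (2*x^3 + 12*x^2 + x - 39)/(x^4 + 8*x^3 + x^2 - 78*x - 72)^2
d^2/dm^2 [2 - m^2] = -2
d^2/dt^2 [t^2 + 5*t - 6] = 2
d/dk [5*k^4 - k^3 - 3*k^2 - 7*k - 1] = 20*k^3 - 3*k^2 - 6*k - 7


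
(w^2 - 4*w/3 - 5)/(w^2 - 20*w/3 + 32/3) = (3*w^2 - 4*w - 15)/(3*w^2 - 20*w + 32)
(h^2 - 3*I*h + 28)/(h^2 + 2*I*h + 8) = (h - 7*I)/(h - 2*I)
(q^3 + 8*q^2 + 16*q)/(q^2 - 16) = q*(q + 4)/(q - 4)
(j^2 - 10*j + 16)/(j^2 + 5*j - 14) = (j - 8)/(j + 7)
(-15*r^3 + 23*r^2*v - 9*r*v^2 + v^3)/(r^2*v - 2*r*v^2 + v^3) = (-15*r^2 + 8*r*v - v^2)/(v*(r - v))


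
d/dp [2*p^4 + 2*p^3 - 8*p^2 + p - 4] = 8*p^3 + 6*p^2 - 16*p + 1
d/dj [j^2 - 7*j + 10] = 2*j - 7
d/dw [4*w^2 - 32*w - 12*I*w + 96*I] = 8*w - 32 - 12*I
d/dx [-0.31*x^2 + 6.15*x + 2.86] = 6.15 - 0.62*x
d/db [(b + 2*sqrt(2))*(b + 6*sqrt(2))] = 2*b + 8*sqrt(2)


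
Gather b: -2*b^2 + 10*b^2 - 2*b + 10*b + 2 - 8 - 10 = 8*b^2 + 8*b - 16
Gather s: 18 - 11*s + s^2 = s^2 - 11*s + 18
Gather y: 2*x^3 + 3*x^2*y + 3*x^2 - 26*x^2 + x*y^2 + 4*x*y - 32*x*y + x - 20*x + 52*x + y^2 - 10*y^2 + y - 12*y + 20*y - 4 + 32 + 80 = 2*x^3 - 23*x^2 + 33*x + y^2*(x - 9) + y*(3*x^2 - 28*x + 9) + 108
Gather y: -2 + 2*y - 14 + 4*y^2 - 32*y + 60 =4*y^2 - 30*y + 44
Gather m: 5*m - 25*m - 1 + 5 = 4 - 20*m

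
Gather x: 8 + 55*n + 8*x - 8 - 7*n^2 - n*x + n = -7*n^2 + 56*n + x*(8 - n)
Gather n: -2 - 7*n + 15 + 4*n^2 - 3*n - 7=4*n^2 - 10*n + 6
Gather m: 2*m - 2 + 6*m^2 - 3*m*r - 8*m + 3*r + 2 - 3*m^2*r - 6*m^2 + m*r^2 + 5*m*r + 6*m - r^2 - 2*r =-3*m^2*r + m*(r^2 + 2*r) - r^2 + r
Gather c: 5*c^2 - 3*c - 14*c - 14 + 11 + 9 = 5*c^2 - 17*c + 6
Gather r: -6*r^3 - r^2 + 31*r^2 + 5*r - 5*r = -6*r^3 + 30*r^2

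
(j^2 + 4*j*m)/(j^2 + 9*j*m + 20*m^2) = j/(j + 5*m)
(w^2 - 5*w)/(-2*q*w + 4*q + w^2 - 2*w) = w*(5 - w)/(2*q*w - 4*q - w^2 + 2*w)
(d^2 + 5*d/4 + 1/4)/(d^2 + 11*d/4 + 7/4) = (4*d + 1)/(4*d + 7)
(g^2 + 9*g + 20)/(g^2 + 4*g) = (g + 5)/g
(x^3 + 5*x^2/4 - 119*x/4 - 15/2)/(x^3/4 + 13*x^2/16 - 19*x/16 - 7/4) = 4*(4*x^3 + 5*x^2 - 119*x - 30)/(4*x^3 + 13*x^2 - 19*x - 28)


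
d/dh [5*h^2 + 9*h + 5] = 10*h + 9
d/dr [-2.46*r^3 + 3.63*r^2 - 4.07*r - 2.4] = -7.38*r^2 + 7.26*r - 4.07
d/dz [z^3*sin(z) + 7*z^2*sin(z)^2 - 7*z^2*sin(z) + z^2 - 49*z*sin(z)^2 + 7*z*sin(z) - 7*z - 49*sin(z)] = z^3*cos(z) + 3*z^2*sin(z) + 7*z^2*sin(2*z) - 7*z^2*cos(z) + 14*z*sin(z)^2 - 14*z*sin(z) - 49*z*sin(2*z) + 7*z*cos(z) + 2*z - 49*sin(z)^2 + 7*sin(z) - 49*cos(z) - 7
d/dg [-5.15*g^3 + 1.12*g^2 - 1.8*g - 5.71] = -15.45*g^2 + 2.24*g - 1.8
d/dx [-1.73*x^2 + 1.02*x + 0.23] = 1.02 - 3.46*x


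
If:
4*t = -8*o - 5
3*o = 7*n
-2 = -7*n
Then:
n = 2/7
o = 2/3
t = -31/12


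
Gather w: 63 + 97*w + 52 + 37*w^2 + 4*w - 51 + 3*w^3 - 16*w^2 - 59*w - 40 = 3*w^3 + 21*w^2 + 42*w + 24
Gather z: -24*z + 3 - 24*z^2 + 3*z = -24*z^2 - 21*z + 3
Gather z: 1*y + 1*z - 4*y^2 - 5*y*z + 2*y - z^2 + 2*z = -4*y^2 + 3*y - z^2 + z*(3 - 5*y)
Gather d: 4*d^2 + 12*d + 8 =4*d^2 + 12*d + 8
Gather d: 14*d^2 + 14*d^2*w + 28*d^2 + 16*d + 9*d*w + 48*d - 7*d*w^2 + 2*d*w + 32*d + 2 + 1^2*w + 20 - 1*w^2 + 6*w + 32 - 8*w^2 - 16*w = d^2*(14*w + 42) + d*(-7*w^2 + 11*w + 96) - 9*w^2 - 9*w + 54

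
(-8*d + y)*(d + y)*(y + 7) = -8*d^2*y - 56*d^2 - 7*d*y^2 - 49*d*y + y^3 + 7*y^2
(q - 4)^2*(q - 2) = q^3 - 10*q^2 + 32*q - 32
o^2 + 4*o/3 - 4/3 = (o - 2/3)*(o + 2)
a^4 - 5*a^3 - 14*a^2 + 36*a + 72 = (a - 6)*(a - 3)*(a + 2)^2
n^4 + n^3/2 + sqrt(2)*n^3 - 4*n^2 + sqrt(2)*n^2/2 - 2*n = n*(n + 1/2)*(n - sqrt(2))*(n + 2*sqrt(2))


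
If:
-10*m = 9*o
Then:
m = -9*o/10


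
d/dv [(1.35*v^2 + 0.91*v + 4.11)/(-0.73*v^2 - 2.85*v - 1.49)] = (-3.1832*v^2 + 1.9776*v + 10.3576)/(0.5329*v^4 + 4.161*v^3 + 10.2979*v^2 + 8.493*v + 2.2201)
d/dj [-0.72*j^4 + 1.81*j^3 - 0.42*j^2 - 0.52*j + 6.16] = -2.88*j^3 + 5.43*j^2 - 0.84*j - 0.52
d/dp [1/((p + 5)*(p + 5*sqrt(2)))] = -(2*p + 5 + 5*sqrt(2))/((p + 5)^2*(p + 5*sqrt(2))^2)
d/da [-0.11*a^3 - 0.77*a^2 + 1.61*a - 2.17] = -0.33*a^2 - 1.54*a + 1.61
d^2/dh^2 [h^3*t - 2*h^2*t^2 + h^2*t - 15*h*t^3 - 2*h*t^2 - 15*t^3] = 2*t*(3*h - 2*t + 1)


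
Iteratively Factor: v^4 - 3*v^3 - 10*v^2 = (v + 2)*(v^3 - 5*v^2) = (v - 5)*(v + 2)*(v^2) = v*(v - 5)*(v + 2)*(v)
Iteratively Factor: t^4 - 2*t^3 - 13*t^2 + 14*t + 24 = (t - 4)*(t^3 + 2*t^2 - 5*t - 6) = (t - 4)*(t + 1)*(t^2 + t - 6) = (t - 4)*(t + 1)*(t + 3)*(t - 2)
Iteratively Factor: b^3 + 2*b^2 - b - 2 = (b - 1)*(b^2 + 3*b + 2) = (b - 1)*(b + 1)*(b + 2)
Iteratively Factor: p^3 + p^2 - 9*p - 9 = (p + 1)*(p^2 - 9) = (p + 1)*(p + 3)*(p - 3)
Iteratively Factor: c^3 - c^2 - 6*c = (c - 3)*(c^2 + 2*c) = c*(c - 3)*(c + 2)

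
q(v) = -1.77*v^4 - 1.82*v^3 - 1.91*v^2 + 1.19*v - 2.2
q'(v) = -7.08*v^3 - 5.46*v^2 - 3.82*v + 1.19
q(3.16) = -251.43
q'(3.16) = -288.81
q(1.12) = -8.61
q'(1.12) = -19.88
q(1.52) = -20.64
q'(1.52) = -42.09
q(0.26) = -2.06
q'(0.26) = -0.30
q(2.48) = -105.71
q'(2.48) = -149.86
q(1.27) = -12.10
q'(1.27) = -26.97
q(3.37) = -317.83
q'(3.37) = -344.66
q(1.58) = -23.30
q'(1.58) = -46.40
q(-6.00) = -1978.90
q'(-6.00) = 1356.83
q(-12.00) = -33849.28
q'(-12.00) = 11495.03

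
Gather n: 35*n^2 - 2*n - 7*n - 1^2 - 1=35*n^2 - 9*n - 2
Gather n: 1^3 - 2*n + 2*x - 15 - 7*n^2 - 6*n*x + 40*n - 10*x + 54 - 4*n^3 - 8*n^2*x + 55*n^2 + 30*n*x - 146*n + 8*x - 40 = -4*n^3 + n^2*(48 - 8*x) + n*(24*x - 108)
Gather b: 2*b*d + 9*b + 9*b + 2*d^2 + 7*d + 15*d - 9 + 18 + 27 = b*(2*d + 18) + 2*d^2 + 22*d + 36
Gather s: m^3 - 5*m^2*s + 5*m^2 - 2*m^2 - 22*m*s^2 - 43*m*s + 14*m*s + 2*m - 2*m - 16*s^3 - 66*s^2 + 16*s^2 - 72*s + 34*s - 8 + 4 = m^3 + 3*m^2 - 16*s^3 + s^2*(-22*m - 50) + s*(-5*m^2 - 29*m - 38) - 4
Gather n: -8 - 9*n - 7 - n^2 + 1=-n^2 - 9*n - 14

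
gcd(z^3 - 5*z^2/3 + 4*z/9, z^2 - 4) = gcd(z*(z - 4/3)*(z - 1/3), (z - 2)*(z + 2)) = 1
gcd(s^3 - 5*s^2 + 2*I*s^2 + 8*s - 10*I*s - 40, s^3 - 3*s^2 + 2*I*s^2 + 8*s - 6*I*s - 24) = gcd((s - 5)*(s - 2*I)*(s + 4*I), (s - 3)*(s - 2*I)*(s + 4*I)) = s^2 + 2*I*s + 8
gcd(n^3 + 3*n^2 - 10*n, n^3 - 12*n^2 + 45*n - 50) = n - 2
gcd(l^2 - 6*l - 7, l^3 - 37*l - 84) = l - 7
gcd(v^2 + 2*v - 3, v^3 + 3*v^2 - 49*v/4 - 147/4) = v + 3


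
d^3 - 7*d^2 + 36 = (d - 6)*(d - 3)*(d + 2)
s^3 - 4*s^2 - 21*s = s*(s - 7)*(s + 3)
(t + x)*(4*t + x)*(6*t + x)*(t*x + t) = 24*t^4*x + 24*t^4 + 34*t^3*x^2 + 34*t^3*x + 11*t^2*x^3 + 11*t^2*x^2 + t*x^4 + t*x^3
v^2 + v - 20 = (v - 4)*(v + 5)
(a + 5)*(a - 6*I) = a^2 + 5*a - 6*I*a - 30*I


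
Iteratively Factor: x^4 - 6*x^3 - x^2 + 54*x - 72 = (x - 2)*(x^3 - 4*x^2 - 9*x + 36) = (x - 4)*(x - 2)*(x^2 - 9) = (x - 4)*(x - 2)*(x + 3)*(x - 3)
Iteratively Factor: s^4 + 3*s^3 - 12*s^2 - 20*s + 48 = (s - 2)*(s^3 + 5*s^2 - 2*s - 24) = (s - 2)*(s + 3)*(s^2 + 2*s - 8) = (s - 2)^2*(s + 3)*(s + 4)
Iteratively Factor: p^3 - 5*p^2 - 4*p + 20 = (p - 2)*(p^2 - 3*p - 10) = (p - 2)*(p + 2)*(p - 5)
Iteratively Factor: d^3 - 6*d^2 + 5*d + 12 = (d - 3)*(d^2 - 3*d - 4) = (d - 3)*(d + 1)*(d - 4)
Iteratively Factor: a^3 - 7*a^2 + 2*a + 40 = (a - 5)*(a^2 - 2*a - 8) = (a - 5)*(a + 2)*(a - 4)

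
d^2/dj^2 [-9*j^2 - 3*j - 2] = -18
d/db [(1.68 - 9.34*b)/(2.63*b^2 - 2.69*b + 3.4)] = (24.5642*b^2 - 8.8368*b - 27.2368)/(6.9169*b^4 - 14.1494*b^3 + 25.1201*b^2 - 18.292*b + 11.56)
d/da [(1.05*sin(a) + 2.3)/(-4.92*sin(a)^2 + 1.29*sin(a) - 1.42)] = (5.166*sin(a)^2 + 22.632*sin(a) - 4.458)*cos(a)/(24.2064*sin(a)^4 - 12.6936*sin(a)^3 + 15.6369*sin(a)^2 - 3.6636*sin(a) + 2.0164)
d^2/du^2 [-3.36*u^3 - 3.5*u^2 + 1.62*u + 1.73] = -20.16*u - 7.0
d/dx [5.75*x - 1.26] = 5.75000000000000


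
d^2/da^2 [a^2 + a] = 2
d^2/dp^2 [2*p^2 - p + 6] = 4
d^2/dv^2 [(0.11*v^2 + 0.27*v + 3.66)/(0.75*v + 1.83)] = 4.113108/(0.421875*v^3 + 3.088125*v^2 + 7.535025*v + 6.128487)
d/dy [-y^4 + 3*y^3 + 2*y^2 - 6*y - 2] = -4*y^3 + 9*y^2 + 4*y - 6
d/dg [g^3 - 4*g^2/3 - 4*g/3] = 3*g^2 - 8*g/3 - 4/3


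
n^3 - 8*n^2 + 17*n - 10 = (n - 5)*(n - 2)*(n - 1)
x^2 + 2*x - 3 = (x - 1)*(x + 3)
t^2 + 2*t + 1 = (t + 1)^2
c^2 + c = c*(c + 1)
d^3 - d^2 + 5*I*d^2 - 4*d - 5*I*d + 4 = (d - 1)*(d + I)*(d + 4*I)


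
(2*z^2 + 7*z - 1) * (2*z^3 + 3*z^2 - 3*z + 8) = 4*z^5 + 20*z^4 + 13*z^3 - 8*z^2 + 59*z - 8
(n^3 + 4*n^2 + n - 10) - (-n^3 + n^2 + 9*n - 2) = 2*n^3 + 3*n^2 - 8*n - 8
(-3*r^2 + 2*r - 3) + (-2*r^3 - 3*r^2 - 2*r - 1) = -2*r^3 - 6*r^2 - 4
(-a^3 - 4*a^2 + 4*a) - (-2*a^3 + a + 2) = a^3 - 4*a^2 + 3*a - 2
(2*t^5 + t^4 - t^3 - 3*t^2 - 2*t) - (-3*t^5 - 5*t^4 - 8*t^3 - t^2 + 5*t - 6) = 5*t^5 + 6*t^4 + 7*t^3 - 2*t^2 - 7*t + 6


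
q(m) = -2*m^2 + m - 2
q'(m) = 1 - 4*m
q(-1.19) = -6.02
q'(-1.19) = 5.76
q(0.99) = -2.97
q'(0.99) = -2.96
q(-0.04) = -2.04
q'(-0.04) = 1.16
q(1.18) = -3.60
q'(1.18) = -3.72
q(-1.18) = -5.96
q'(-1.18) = 5.72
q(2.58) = -12.73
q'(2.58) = -9.32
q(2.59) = -12.83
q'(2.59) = -9.36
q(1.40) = -4.52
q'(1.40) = -4.60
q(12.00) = -278.00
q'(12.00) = -47.00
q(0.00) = -2.00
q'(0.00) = 1.00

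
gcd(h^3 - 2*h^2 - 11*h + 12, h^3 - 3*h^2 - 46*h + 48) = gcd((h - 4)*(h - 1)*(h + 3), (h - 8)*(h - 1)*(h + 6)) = h - 1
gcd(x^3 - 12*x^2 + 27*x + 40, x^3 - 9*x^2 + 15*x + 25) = x^2 - 4*x - 5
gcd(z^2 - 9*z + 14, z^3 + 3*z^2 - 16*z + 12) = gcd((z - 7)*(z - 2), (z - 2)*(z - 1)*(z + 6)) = z - 2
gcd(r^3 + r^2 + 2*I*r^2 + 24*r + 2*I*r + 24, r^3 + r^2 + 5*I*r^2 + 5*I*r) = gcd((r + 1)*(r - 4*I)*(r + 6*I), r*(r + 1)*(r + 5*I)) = r + 1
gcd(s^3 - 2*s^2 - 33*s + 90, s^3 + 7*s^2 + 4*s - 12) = s + 6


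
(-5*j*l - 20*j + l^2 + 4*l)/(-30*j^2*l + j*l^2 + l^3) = (l + 4)/(l*(6*j + l))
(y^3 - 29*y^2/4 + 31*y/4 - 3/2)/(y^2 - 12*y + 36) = (4*y^2 - 5*y + 1)/(4*(y - 6))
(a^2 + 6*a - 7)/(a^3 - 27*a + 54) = (a^2 + 6*a - 7)/(a^3 - 27*a + 54)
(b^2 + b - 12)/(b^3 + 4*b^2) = (b - 3)/b^2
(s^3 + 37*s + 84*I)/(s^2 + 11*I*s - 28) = (s^2 - 4*I*s + 21)/(s + 7*I)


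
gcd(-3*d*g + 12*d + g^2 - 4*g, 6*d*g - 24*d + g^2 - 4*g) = g - 4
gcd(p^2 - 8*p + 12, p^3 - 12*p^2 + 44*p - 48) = p^2 - 8*p + 12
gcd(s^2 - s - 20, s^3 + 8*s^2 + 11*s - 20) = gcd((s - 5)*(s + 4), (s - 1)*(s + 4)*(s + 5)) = s + 4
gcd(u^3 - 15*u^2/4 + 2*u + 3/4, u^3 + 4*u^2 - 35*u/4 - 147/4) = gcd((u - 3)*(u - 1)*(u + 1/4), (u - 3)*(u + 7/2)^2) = u - 3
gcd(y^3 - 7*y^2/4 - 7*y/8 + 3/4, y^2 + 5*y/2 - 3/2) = y - 1/2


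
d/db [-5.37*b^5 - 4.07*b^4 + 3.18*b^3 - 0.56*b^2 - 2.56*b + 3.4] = -26.85*b^4 - 16.28*b^3 + 9.54*b^2 - 1.12*b - 2.56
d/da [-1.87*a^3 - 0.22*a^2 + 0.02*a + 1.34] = -5.61*a^2 - 0.44*a + 0.02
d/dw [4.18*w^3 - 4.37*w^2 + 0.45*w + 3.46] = 12.54*w^2 - 8.74*w + 0.45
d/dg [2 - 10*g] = -10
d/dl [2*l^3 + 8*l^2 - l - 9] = 6*l^2 + 16*l - 1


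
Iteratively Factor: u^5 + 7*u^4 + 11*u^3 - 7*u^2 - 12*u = (u + 3)*(u^4 + 4*u^3 - u^2 - 4*u) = u*(u + 3)*(u^3 + 4*u^2 - u - 4) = u*(u + 1)*(u + 3)*(u^2 + 3*u - 4) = u*(u - 1)*(u + 1)*(u + 3)*(u + 4)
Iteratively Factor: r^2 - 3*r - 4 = (r - 4)*(r + 1)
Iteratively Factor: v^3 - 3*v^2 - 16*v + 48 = (v - 4)*(v^2 + v - 12) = (v - 4)*(v - 3)*(v + 4)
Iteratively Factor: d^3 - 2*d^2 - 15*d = (d + 3)*(d^2 - 5*d) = (d - 5)*(d + 3)*(d)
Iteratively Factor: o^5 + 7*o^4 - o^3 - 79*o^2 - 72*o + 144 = (o - 3)*(o^4 + 10*o^3 + 29*o^2 + 8*o - 48) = (o - 3)*(o + 3)*(o^3 + 7*o^2 + 8*o - 16) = (o - 3)*(o - 1)*(o + 3)*(o^2 + 8*o + 16) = (o - 3)*(o - 1)*(o + 3)*(o + 4)*(o + 4)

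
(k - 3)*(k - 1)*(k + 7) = k^3 + 3*k^2 - 25*k + 21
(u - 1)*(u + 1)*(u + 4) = u^3 + 4*u^2 - u - 4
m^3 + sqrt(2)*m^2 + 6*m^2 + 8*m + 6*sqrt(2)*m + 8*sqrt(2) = (m + 2)*(m + 4)*(m + sqrt(2))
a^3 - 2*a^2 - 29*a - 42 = (a - 7)*(a + 2)*(a + 3)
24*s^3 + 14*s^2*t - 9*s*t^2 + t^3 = (-6*s + t)*(-4*s + t)*(s + t)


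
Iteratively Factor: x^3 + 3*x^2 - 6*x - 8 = (x + 4)*(x^2 - x - 2) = (x - 2)*(x + 4)*(x + 1)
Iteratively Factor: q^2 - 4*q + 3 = (q - 1)*(q - 3)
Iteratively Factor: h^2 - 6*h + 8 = (h - 2)*(h - 4)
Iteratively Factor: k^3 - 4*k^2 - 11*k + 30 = (k - 2)*(k^2 - 2*k - 15) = (k - 2)*(k + 3)*(k - 5)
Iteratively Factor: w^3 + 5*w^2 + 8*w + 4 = (w + 2)*(w^2 + 3*w + 2) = (w + 1)*(w + 2)*(w + 2)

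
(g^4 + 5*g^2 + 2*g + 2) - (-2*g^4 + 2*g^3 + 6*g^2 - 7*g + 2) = 3*g^4 - 2*g^3 - g^2 + 9*g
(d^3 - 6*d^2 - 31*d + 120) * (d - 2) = d^4 - 8*d^3 - 19*d^2 + 182*d - 240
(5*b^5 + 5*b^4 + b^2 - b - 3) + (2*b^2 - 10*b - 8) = 5*b^5 + 5*b^4 + 3*b^2 - 11*b - 11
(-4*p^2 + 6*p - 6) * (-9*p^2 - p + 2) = 36*p^4 - 50*p^3 + 40*p^2 + 18*p - 12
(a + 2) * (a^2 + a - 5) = a^3 + 3*a^2 - 3*a - 10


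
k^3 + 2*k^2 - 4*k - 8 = (k - 2)*(k + 2)^2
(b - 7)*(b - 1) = b^2 - 8*b + 7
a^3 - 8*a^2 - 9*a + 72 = (a - 8)*(a - 3)*(a + 3)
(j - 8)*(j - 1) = j^2 - 9*j + 8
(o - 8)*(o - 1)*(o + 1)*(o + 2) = o^4 - 6*o^3 - 17*o^2 + 6*o + 16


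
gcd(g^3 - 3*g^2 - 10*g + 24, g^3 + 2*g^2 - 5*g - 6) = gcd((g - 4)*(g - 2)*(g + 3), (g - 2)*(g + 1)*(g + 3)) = g^2 + g - 6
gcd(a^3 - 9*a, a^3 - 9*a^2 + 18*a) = a^2 - 3*a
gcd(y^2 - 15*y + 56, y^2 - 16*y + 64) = y - 8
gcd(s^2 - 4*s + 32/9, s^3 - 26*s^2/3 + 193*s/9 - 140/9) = s - 4/3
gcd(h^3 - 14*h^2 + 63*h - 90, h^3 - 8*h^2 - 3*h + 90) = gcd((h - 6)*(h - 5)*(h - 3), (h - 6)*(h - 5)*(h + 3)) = h^2 - 11*h + 30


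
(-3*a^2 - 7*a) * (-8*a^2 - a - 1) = 24*a^4 + 59*a^3 + 10*a^2 + 7*a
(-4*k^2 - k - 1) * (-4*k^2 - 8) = 16*k^4 + 4*k^3 + 36*k^2 + 8*k + 8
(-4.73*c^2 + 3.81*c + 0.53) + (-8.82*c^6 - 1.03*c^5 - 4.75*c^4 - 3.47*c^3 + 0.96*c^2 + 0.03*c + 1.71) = -8.82*c^6 - 1.03*c^5 - 4.75*c^4 - 3.47*c^3 - 3.77*c^2 + 3.84*c + 2.24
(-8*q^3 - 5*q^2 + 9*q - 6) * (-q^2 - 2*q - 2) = 8*q^5 + 21*q^4 + 17*q^3 - 2*q^2 - 6*q + 12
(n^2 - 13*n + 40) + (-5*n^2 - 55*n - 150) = -4*n^2 - 68*n - 110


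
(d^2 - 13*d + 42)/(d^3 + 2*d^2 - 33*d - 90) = (d - 7)/(d^2 + 8*d + 15)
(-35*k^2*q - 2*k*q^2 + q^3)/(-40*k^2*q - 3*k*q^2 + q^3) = (-7*k + q)/(-8*k + q)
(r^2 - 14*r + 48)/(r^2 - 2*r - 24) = (r - 8)/(r + 4)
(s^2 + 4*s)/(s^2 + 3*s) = (s + 4)/(s + 3)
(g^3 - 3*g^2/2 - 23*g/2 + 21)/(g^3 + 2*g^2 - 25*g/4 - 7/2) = 2*(g - 3)/(2*g + 1)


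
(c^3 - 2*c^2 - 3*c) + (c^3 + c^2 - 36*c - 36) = 2*c^3 - c^2 - 39*c - 36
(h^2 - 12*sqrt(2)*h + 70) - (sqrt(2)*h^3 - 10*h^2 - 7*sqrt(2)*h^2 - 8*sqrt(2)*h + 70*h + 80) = -sqrt(2)*h^3 + 7*sqrt(2)*h^2 + 11*h^2 - 70*h - 4*sqrt(2)*h - 10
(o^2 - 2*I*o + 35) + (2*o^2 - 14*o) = 3*o^2 - 14*o - 2*I*o + 35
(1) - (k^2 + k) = -k^2 - k + 1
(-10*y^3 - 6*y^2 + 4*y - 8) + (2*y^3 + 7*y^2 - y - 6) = -8*y^3 + y^2 + 3*y - 14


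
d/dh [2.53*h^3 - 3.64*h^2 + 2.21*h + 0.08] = 7.59*h^2 - 7.28*h + 2.21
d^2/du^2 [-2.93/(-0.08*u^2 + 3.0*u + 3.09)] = (0.037504*u^2 - 1.4064*u - 2.93*(0.16*u - 3.0)*(0.32*u - 6.0) - 1.448592)/(-0.08*u^2 + 3.0*u + 3.09)^3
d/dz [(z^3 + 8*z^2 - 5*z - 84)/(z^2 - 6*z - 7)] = (z^4 - 12*z^3 - 64*z^2 + 56*z - 469)/(z^4 - 12*z^3 + 22*z^2 + 84*z + 49)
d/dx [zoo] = 0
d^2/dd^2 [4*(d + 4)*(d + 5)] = 8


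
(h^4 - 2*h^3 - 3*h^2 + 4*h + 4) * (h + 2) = h^5 - 7*h^3 - 2*h^2 + 12*h + 8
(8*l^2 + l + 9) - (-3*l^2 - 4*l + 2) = 11*l^2 + 5*l + 7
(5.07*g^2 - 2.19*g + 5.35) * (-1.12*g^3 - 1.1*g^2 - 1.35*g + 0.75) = -5.6784*g^5 - 3.1242*g^4 - 10.4275*g^3 + 0.874000000000001*g^2 - 8.865*g + 4.0125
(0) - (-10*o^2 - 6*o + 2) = 10*o^2 + 6*o - 2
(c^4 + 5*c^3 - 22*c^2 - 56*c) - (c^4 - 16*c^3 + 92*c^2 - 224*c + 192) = 21*c^3 - 114*c^2 + 168*c - 192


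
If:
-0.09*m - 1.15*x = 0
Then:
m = -12.7777777777778*x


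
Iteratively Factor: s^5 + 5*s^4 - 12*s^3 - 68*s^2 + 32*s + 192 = (s - 3)*(s^4 + 8*s^3 + 12*s^2 - 32*s - 64) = (s - 3)*(s - 2)*(s^3 + 10*s^2 + 32*s + 32) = (s - 3)*(s - 2)*(s + 4)*(s^2 + 6*s + 8) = (s - 3)*(s - 2)*(s + 4)^2*(s + 2)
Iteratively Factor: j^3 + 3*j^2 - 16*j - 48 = (j - 4)*(j^2 + 7*j + 12) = (j - 4)*(j + 3)*(j + 4)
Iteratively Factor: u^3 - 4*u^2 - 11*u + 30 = (u + 3)*(u^2 - 7*u + 10) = (u - 2)*(u + 3)*(u - 5)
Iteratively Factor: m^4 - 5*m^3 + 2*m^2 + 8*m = (m - 4)*(m^3 - m^2 - 2*m) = (m - 4)*(m - 2)*(m^2 + m) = m*(m - 4)*(m - 2)*(m + 1)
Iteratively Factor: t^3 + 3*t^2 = (t + 3)*(t^2) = t*(t + 3)*(t)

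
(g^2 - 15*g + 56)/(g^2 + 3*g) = (g^2 - 15*g + 56)/(g*(g + 3))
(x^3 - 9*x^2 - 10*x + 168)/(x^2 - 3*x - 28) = x - 6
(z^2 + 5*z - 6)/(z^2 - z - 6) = (-z^2 - 5*z + 6)/(-z^2 + z + 6)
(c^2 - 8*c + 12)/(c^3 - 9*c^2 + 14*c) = (c - 6)/(c*(c - 7))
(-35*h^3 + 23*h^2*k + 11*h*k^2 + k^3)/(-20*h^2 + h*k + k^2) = (7*h^2 - 6*h*k - k^2)/(4*h - k)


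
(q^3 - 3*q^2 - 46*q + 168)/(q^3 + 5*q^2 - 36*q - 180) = (q^2 + 3*q - 28)/(q^2 + 11*q + 30)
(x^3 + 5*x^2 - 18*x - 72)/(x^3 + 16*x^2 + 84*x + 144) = (x^2 - x - 12)/(x^2 + 10*x + 24)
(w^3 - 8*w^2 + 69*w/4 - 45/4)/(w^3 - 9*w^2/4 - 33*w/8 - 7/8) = 2*(-4*w^3 + 32*w^2 - 69*w + 45)/(-8*w^3 + 18*w^2 + 33*w + 7)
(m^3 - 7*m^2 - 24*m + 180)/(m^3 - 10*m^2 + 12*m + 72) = (m + 5)/(m + 2)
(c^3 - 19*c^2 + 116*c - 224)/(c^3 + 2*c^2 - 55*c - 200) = (c^2 - 11*c + 28)/(c^2 + 10*c + 25)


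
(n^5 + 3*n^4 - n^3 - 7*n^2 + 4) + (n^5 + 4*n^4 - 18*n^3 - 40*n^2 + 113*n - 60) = 2*n^5 + 7*n^4 - 19*n^3 - 47*n^2 + 113*n - 56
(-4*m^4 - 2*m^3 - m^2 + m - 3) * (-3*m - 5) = 12*m^5 + 26*m^4 + 13*m^3 + 2*m^2 + 4*m + 15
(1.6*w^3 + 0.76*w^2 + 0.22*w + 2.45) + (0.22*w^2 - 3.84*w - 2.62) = 1.6*w^3 + 0.98*w^2 - 3.62*w - 0.17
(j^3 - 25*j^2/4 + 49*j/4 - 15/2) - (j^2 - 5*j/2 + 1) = j^3 - 29*j^2/4 + 59*j/4 - 17/2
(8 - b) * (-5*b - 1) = 5*b^2 - 39*b - 8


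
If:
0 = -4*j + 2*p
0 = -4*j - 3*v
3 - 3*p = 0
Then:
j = 1/2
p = 1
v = -2/3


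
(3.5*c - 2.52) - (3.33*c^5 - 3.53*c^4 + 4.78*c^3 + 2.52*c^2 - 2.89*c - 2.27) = -3.33*c^5 + 3.53*c^4 - 4.78*c^3 - 2.52*c^2 + 6.39*c - 0.25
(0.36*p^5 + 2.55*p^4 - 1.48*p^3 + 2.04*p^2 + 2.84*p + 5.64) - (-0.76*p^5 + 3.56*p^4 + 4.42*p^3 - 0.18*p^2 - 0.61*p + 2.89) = 1.12*p^5 - 1.01*p^4 - 5.9*p^3 + 2.22*p^2 + 3.45*p + 2.75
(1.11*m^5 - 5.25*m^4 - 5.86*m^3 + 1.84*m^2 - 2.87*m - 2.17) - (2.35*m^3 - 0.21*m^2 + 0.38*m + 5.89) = 1.11*m^5 - 5.25*m^4 - 8.21*m^3 + 2.05*m^2 - 3.25*m - 8.06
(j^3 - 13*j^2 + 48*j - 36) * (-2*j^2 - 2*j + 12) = -2*j^5 + 24*j^4 - 58*j^3 - 180*j^2 + 648*j - 432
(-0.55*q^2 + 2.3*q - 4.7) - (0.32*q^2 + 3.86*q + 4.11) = -0.87*q^2 - 1.56*q - 8.81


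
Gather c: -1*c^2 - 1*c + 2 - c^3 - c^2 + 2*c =-c^3 - 2*c^2 + c + 2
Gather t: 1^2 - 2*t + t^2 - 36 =t^2 - 2*t - 35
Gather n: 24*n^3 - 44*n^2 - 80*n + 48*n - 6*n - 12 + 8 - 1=24*n^3 - 44*n^2 - 38*n - 5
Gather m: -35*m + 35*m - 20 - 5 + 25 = 0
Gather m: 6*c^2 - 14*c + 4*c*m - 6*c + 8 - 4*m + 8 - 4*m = 6*c^2 - 20*c + m*(4*c - 8) + 16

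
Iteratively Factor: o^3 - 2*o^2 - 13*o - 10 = (o + 1)*(o^2 - 3*o - 10) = (o + 1)*(o + 2)*(o - 5)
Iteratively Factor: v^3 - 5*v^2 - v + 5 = (v - 5)*(v^2 - 1) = (v - 5)*(v - 1)*(v + 1)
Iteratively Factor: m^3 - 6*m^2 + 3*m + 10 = (m - 2)*(m^2 - 4*m - 5) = (m - 5)*(m - 2)*(m + 1)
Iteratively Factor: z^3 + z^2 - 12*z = (z - 3)*(z^2 + 4*z) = (z - 3)*(z + 4)*(z)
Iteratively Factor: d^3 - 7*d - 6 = (d - 3)*(d^2 + 3*d + 2) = (d - 3)*(d + 2)*(d + 1)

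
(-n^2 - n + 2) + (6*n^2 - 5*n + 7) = 5*n^2 - 6*n + 9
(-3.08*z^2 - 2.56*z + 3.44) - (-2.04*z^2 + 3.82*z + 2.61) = -1.04*z^2 - 6.38*z + 0.83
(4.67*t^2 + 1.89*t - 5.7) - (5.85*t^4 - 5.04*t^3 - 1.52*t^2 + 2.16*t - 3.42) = -5.85*t^4 + 5.04*t^3 + 6.19*t^2 - 0.27*t - 2.28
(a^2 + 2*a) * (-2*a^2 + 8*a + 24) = -2*a^4 + 4*a^3 + 40*a^2 + 48*a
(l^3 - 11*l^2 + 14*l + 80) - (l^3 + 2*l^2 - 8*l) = -13*l^2 + 22*l + 80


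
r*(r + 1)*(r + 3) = r^3 + 4*r^2 + 3*r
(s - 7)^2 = s^2 - 14*s + 49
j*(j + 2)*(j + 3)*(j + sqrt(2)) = j^4 + sqrt(2)*j^3 + 5*j^3 + 6*j^2 + 5*sqrt(2)*j^2 + 6*sqrt(2)*j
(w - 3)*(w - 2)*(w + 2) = w^3 - 3*w^2 - 4*w + 12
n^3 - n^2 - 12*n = n*(n - 4)*(n + 3)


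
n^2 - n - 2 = (n - 2)*(n + 1)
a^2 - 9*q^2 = (a - 3*q)*(a + 3*q)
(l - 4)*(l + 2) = l^2 - 2*l - 8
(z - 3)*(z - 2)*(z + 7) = z^3 + 2*z^2 - 29*z + 42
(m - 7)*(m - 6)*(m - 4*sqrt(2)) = m^3 - 13*m^2 - 4*sqrt(2)*m^2 + 42*m + 52*sqrt(2)*m - 168*sqrt(2)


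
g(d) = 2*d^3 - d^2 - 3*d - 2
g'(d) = 6*d^2 - 2*d - 3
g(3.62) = 68.91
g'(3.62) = 68.39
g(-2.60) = -36.11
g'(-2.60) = 42.76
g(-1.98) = -15.51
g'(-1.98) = 24.48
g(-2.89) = -49.96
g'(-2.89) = 52.89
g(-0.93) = -1.68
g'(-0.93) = 4.05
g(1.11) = -3.83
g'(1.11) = 2.17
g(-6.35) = -535.37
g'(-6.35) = 251.64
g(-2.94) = -52.65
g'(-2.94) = 54.74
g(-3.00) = -56.00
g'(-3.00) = 57.00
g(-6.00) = -452.00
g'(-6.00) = 225.00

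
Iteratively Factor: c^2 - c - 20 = (c + 4)*(c - 5)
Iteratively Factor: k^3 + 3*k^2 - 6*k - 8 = (k + 1)*(k^2 + 2*k - 8) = (k + 1)*(k + 4)*(k - 2)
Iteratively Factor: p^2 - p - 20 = (p + 4)*(p - 5)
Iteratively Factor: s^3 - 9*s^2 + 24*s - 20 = (s - 2)*(s^2 - 7*s + 10) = (s - 2)^2*(s - 5)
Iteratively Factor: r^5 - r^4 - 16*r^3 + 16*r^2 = (r)*(r^4 - r^3 - 16*r^2 + 16*r) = r*(r - 4)*(r^3 + 3*r^2 - 4*r) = r*(r - 4)*(r + 4)*(r^2 - r) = r^2*(r - 4)*(r + 4)*(r - 1)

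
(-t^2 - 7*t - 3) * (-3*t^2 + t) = 3*t^4 + 20*t^3 + 2*t^2 - 3*t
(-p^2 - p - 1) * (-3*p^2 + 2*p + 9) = 3*p^4 + p^3 - 8*p^2 - 11*p - 9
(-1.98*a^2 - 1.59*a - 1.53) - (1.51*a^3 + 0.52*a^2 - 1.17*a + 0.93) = -1.51*a^3 - 2.5*a^2 - 0.42*a - 2.46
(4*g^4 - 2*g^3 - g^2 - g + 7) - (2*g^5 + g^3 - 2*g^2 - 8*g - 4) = -2*g^5 + 4*g^4 - 3*g^3 + g^2 + 7*g + 11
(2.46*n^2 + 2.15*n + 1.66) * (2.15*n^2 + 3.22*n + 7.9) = 5.289*n^4 + 12.5437*n^3 + 29.926*n^2 + 22.3302*n + 13.114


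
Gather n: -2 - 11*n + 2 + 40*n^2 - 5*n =40*n^2 - 16*n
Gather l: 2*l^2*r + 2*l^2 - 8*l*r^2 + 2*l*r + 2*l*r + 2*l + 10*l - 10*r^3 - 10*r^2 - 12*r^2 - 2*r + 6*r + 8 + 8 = l^2*(2*r + 2) + l*(-8*r^2 + 4*r + 12) - 10*r^3 - 22*r^2 + 4*r + 16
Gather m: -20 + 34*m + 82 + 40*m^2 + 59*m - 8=40*m^2 + 93*m + 54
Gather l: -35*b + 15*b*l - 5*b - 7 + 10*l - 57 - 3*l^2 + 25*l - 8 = -40*b - 3*l^2 + l*(15*b + 35) - 72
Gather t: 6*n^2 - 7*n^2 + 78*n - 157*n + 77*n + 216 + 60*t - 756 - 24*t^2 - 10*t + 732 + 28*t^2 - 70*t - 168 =-n^2 - 2*n + 4*t^2 - 20*t + 24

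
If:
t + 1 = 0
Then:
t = -1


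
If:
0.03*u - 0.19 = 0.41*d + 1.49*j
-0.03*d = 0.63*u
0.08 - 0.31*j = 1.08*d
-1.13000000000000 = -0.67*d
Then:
No Solution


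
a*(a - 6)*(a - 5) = a^3 - 11*a^2 + 30*a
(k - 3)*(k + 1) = k^2 - 2*k - 3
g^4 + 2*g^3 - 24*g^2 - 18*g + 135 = (g - 3)^2*(g + 3)*(g + 5)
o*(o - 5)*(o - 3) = o^3 - 8*o^2 + 15*o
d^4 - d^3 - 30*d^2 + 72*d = d*(d - 4)*(d - 3)*(d + 6)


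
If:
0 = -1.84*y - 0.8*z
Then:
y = -0.434782608695652*z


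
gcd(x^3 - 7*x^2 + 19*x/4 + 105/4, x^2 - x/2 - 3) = x + 3/2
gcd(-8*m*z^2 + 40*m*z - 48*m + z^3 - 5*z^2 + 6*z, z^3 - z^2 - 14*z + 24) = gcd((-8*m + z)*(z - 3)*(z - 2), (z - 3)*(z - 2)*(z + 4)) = z^2 - 5*z + 6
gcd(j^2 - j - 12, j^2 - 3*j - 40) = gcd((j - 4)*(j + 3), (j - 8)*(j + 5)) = 1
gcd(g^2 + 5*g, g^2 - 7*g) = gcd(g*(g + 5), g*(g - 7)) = g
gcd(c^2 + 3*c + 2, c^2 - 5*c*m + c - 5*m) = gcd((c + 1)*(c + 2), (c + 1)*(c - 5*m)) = c + 1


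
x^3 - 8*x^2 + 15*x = x*(x - 5)*(x - 3)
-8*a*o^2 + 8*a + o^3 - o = (-8*a + o)*(o - 1)*(o + 1)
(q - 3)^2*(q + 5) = q^3 - q^2 - 21*q + 45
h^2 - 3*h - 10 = (h - 5)*(h + 2)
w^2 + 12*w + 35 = (w + 5)*(w + 7)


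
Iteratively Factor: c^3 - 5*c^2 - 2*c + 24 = (c + 2)*(c^2 - 7*c + 12) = (c - 3)*(c + 2)*(c - 4)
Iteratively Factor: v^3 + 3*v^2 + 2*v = (v + 1)*(v^2 + 2*v) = (v + 1)*(v + 2)*(v)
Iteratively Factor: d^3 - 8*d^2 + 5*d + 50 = (d - 5)*(d^2 - 3*d - 10) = (d - 5)*(d + 2)*(d - 5)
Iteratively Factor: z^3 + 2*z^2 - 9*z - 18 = (z - 3)*(z^2 + 5*z + 6) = (z - 3)*(z + 3)*(z + 2)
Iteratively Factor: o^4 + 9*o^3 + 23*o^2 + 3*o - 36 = (o + 3)*(o^3 + 6*o^2 + 5*o - 12) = (o + 3)^2*(o^2 + 3*o - 4) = (o + 3)^2*(o + 4)*(o - 1)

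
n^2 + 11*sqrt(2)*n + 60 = (n + 5*sqrt(2))*(n + 6*sqrt(2))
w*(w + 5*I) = w^2 + 5*I*w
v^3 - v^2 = v^2*(v - 1)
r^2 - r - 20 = (r - 5)*(r + 4)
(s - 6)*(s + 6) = s^2 - 36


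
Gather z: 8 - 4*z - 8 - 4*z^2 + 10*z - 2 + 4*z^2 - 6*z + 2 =0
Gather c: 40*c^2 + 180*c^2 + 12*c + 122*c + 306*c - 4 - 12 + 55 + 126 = 220*c^2 + 440*c + 165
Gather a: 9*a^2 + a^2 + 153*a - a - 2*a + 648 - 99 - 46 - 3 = 10*a^2 + 150*a + 500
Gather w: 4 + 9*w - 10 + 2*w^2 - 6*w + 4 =2*w^2 + 3*w - 2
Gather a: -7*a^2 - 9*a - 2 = -7*a^2 - 9*a - 2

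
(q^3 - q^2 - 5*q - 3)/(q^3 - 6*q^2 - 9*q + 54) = (q^2 + 2*q + 1)/(q^2 - 3*q - 18)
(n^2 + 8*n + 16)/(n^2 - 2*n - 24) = (n + 4)/(n - 6)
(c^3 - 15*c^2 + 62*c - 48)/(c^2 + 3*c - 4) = (c^2 - 14*c + 48)/(c + 4)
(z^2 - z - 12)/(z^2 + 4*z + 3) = (z - 4)/(z + 1)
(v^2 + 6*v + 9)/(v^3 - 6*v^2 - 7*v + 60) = (v + 3)/(v^2 - 9*v + 20)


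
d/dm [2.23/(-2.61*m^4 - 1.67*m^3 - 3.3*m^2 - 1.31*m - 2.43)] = (23.2812*m^3 + 11.1723*m^2 + 14.718*m + 2.9213)/(2.61*m^4 + 1.67*m^3 + 3.3*m^2 + 1.31*m + 2.43)^2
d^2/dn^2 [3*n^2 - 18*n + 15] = 6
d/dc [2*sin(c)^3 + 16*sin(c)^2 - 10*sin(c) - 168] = 2*(3*sin(c)^2 + 16*sin(c) - 5)*cos(c)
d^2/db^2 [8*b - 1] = 0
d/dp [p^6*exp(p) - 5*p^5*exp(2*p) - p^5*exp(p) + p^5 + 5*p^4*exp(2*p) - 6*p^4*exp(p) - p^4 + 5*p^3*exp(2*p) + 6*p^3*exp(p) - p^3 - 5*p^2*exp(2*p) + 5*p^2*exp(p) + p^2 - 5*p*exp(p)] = p^6*exp(p) - 10*p^5*exp(2*p) + 5*p^5*exp(p) - 15*p^4*exp(2*p) - 11*p^4*exp(p) + 5*p^4 + 30*p^3*exp(2*p) - 18*p^3*exp(p) - 4*p^3 + 5*p^2*exp(2*p) + 23*p^2*exp(p) - 3*p^2 - 10*p*exp(2*p) + 5*p*exp(p) + 2*p - 5*exp(p)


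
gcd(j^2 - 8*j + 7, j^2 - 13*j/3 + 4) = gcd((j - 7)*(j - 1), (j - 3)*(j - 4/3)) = 1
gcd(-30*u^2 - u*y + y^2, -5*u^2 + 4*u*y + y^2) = 5*u + y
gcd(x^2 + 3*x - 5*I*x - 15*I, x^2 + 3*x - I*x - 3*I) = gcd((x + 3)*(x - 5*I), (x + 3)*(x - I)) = x + 3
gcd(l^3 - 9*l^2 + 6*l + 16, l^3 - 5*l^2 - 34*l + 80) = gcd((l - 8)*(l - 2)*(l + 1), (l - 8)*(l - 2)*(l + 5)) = l^2 - 10*l + 16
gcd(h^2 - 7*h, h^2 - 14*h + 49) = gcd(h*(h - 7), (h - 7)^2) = h - 7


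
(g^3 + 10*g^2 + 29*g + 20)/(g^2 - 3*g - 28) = (g^2 + 6*g + 5)/(g - 7)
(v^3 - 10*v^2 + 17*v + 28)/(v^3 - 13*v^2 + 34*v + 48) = (v^2 - 11*v + 28)/(v^2 - 14*v + 48)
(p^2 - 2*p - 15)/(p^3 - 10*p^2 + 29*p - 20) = (p + 3)/(p^2 - 5*p + 4)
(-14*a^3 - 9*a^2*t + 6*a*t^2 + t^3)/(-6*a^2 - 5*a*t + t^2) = (-14*a^2 + 5*a*t + t^2)/(-6*a + t)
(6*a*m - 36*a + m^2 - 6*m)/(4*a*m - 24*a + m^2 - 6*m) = (6*a + m)/(4*a + m)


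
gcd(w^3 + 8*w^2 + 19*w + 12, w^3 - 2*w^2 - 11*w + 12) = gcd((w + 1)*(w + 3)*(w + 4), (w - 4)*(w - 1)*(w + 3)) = w + 3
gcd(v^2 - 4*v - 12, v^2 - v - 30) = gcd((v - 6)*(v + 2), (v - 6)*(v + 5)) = v - 6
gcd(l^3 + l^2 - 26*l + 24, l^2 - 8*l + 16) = l - 4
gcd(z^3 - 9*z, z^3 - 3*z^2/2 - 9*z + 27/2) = z^2 - 9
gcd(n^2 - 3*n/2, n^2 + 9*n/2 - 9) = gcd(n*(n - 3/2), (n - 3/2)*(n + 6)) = n - 3/2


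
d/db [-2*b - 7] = -2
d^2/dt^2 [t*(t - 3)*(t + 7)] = 6*t + 8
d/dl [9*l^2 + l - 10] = 18*l + 1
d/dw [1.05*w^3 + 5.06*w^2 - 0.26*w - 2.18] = 3.15*w^2 + 10.12*w - 0.26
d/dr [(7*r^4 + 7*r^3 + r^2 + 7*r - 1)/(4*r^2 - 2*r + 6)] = (28*r^5 - 7*r^4 + 70*r^3 + 48*r^2 + 10*r + 20)/(2*(4*r^4 - 4*r^3 + 13*r^2 - 6*r + 9))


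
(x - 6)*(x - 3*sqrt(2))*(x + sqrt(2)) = x^3 - 6*x^2 - 2*sqrt(2)*x^2 - 6*x + 12*sqrt(2)*x + 36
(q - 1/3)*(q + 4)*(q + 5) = q^3 + 26*q^2/3 + 17*q - 20/3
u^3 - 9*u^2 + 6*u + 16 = (u - 8)*(u - 2)*(u + 1)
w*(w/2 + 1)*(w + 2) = w^3/2 + 2*w^2 + 2*w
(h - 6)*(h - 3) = h^2 - 9*h + 18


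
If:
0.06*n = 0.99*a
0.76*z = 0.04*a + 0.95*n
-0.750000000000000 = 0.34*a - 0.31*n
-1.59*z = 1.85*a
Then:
No Solution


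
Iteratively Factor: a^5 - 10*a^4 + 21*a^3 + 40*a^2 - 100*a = (a + 2)*(a^4 - 12*a^3 + 45*a^2 - 50*a) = (a - 5)*(a + 2)*(a^3 - 7*a^2 + 10*a) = a*(a - 5)*(a + 2)*(a^2 - 7*a + 10) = a*(a - 5)^2*(a + 2)*(a - 2)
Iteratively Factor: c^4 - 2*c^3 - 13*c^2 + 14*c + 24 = (c - 2)*(c^3 - 13*c - 12) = (c - 4)*(c - 2)*(c^2 + 4*c + 3) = (c - 4)*(c - 2)*(c + 1)*(c + 3)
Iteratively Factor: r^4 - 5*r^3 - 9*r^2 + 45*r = (r)*(r^3 - 5*r^2 - 9*r + 45) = r*(r + 3)*(r^2 - 8*r + 15) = r*(r - 3)*(r + 3)*(r - 5)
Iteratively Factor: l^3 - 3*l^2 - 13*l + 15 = (l - 5)*(l^2 + 2*l - 3) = (l - 5)*(l - 1)*(l + 3)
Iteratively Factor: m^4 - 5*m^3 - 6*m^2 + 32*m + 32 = (m + 2)*(m^3 - 7*m^2 + 8*m + 16) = (m + 1)*(m + 2)*(m^2 - 8*m + 16) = (m - 4)*(m + 1)*(m + 2)*(m - 4)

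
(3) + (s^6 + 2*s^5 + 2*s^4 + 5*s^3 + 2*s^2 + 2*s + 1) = s^6 + 2*s^5 + 2*s^4 + 5*s^3 + 2*s^2 + 2*s + 4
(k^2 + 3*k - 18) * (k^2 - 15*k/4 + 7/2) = k^4 - 3*k^3/4 - 103*k^2/4 + 78*k - 63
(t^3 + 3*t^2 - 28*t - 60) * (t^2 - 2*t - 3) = t^5 + t^4 - 37*t^3 - 13*t^2 + 204*t + 180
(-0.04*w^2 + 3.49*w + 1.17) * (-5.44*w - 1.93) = 0.2176*w^3 - 18.9084*w^2 - 13.1005*w - 2.2581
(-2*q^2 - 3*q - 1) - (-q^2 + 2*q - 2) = -q^2 - 5*q + 1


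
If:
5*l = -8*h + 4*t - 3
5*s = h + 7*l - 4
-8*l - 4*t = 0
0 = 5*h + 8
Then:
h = -8/5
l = 49/65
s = -21/325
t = -98/65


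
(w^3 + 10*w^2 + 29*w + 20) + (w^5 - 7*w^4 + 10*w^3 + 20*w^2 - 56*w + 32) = w^5 - 7*w^4 + 11*w^3 + 30*w^2 - 27*w + 52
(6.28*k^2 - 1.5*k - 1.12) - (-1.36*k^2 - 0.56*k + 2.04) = 7.64*k^2 - 0.94*k - 3.16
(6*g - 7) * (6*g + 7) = 36*g^2 - 49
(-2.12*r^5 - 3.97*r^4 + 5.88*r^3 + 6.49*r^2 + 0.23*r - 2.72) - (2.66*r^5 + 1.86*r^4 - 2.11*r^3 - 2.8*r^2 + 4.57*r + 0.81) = -4.78*r^5 - 5.83*r^4 + 7.99*r^3 + 9.29*r^2 - 4.34*r - 3.53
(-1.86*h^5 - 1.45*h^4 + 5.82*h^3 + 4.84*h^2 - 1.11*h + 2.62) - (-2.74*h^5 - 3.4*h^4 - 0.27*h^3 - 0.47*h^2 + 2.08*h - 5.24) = 0.88*h^5 + 1.95*h^4 + 6.09*h^3 + 5.31*h^2 - 3.19*h + 7.86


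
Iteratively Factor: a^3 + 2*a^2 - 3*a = (a + 3)*(a^2 - a) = (a - 1)*(a + 3)*(a)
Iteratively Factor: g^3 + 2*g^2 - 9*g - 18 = (g + 3)*(g^2 - g - 6) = (g + 2)*(g + 3)*(g - 3)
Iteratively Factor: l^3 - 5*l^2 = (l)*(l^2 - 5*l) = l*(l - 5)*(l)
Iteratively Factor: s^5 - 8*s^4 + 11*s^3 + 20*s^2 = (s - 5)*(s^4 - 3*s^3 - 4*s^2) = (s - 5)*(s - 4)*(s^3 + s^2) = s*(s - 5)*(s - 4)*(s^2 + s) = s*(s - 5)*(s - 4)*(s + 1)*(s)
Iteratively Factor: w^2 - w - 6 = (w + 2)*(w - 3)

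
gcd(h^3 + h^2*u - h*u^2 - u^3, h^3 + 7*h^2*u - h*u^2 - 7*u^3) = -h^2 + u^2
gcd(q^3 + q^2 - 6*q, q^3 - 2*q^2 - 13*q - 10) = 1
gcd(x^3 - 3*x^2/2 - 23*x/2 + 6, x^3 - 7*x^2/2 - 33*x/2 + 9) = x^2 + 5*x/2 - 3/2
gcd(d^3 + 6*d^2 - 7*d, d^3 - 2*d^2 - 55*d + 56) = d^2 + 6*d - 7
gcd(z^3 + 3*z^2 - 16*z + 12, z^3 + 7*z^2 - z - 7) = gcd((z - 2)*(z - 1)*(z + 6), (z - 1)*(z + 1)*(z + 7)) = z - 1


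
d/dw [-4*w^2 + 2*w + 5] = 2 - 8*w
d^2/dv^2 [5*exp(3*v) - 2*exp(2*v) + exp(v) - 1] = (45*exp(2*v) - 8*exp(v) + 1)*exp(v)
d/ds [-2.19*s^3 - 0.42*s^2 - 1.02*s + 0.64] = -6.57*s^2 - 0.84*s - 1.02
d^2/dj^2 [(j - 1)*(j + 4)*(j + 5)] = 6*j + 16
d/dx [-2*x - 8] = -2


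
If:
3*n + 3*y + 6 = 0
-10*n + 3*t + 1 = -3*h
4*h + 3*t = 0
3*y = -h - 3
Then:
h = 33/13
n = -2/13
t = -44/13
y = -24/13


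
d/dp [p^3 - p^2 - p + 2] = 3*p^2 - 2*p - 1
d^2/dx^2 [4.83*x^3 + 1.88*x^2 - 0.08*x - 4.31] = 28.98*x + 3.76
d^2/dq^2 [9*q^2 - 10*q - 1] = 18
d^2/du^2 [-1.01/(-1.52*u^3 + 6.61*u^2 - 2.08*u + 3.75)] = ((13.3522 - 9.2112*u)*(1.52*u^3 - 6.61*u^2 + 2.08*u - 3.75) + 1.01*(4.56*u^2 - 13.22*u + 2.08)*(9.12*u^2 - 26.44*u + 4.16))/(1.52*u^3 - 6.61*u^2 + 2.08*u - 3.75)^3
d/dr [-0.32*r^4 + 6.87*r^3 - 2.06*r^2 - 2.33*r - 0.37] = -1.28*r^3 + 20.61*r^2 - 4.12*r - 2.33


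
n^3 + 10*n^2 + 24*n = n*(n + 4)*(n + 6)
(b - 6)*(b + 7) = b^2 + b - 42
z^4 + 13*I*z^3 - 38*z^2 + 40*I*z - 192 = (z - 2*I)*(z + 3*I)*(z + 4*I)*(z + 8*I)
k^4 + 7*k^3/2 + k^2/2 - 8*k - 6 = (k - 3/2)*(k + 1)*(k + 2)^2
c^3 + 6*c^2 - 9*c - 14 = (c - 2)*(c + 1)*(c + 7)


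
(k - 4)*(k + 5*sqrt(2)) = k^2 - 4*k + 5*sqrt(2)*k - 20*sqrt(2)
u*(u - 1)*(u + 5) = u^3 + 4*u^2 - 5*u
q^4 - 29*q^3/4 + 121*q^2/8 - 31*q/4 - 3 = (q - 4)*(q - 2)*(q - 3/2)*(q + 1/4)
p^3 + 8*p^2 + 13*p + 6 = (p + 1)^2*(p + 6)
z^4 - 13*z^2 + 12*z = z*(z - 3)*(z - 1)*(z + 4)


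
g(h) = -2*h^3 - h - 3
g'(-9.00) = -487.00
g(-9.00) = 1464.00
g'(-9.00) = -487.00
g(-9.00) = 1464.00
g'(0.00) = -1.00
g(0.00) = -3.00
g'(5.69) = -195.26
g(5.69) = -377.13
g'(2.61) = -41.87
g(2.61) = -41.17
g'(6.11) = -224.99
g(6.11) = -465.31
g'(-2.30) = -32.74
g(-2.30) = 23.63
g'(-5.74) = -198.69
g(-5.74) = 380.98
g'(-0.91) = -5.97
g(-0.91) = -0.58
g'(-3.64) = -80.50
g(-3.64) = 97.10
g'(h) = -6*h^2 - 1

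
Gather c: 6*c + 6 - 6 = 6*c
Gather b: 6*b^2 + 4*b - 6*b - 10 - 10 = 6*b^2 - 2*b - 20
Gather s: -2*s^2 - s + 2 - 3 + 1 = -2*s^2 - s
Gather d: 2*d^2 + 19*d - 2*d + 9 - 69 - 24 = 2*d^2 + 17*d - 84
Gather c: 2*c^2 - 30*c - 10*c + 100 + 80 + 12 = 2*c^2 - 40*c + 192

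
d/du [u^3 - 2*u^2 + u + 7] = 3*u^2 - 4*u + 1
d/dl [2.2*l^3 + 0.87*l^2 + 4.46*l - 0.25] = 6.6*l^2 + 1.74*l + 4.46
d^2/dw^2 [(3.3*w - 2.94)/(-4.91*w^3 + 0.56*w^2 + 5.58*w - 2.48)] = (-477.34038*w^5 + 904.975848*w^4 - 312.236424*w^3 + 4.43599200000017*w^2 - 187.17552*w + 99.914736)/(118.370771*w^9 - 40.501608*w^8 - 398.950266*w^7 + 271.245256*w^6 + 412.47546*w^5 - 457.655232*w^4 - 36.648696*w^3 + 221.322144*w^2 - 102.957696*w + 15.252992)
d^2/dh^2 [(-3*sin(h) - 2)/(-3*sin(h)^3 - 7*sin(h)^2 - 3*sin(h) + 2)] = (-108*sin(h)^7 - 351*sin(h)^6 - 339*sin(h)^5 - 5*sin(h)^4 + 426*sin(h)^3 + 764*sin(h)^2 + 552*sin(h) + 128)/(3*sin(h)^3 + 7*sin(h)^2 + 3*sin(h) - 2)^3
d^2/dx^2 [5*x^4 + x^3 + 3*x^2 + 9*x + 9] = 60*x^2 + 6*x + 6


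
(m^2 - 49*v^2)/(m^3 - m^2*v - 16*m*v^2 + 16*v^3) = (m^2 - 49*v^2)/(m^3 - m^2*v - 16*m*v^2 + 16*v^3)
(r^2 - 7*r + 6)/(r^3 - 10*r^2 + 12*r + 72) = (r - 1)/(r^2 - 4*r - 12)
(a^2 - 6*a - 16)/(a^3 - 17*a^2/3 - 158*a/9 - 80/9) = 9*(a + 2)/(9*a^2 + 21*a + 10)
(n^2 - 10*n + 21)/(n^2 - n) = (n^2 - 10*n + 21)/(n*(n - 1))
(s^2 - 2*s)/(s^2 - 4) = s/(s + 2)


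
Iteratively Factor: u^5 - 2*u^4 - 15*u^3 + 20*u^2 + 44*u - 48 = (u - 4)*(u^4 + 2*u^3 - 7*u^2 - 8*u + 12) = (u - 4)*(u - 1)*(u^3 + 3*u^2 - 4*u - 12) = (u - 4)*(u - 2)*(u - 1)*(u^2 + 5*u + 6) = (u - 4)*(u - 2)*(u - 1)*(u + 3)*(u + 2)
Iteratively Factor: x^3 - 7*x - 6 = (x - 3)*(x^2 + 3*x + 2) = (x - 3)*(x + 2)*(x + 1)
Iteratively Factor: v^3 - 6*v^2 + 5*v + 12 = (v + 1)*(v^2 - 7*v + 12) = (v - 3)*(v + 1)*(v - 4)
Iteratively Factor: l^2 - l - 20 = (l - 5)*(l + 4)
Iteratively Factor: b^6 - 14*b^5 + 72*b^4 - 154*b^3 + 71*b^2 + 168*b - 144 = (b - 3)*(b^5 - 11*b^4 + 39*b^3 - 37*b^2 - 40*b + 48) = (b - 3)*(b - 1)*(b^4 - 10*b^3 + 29*b^2 - 8*b - 48) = (b - 3)^2*(b - 1)*(b^3 - 7*b^2 + 8*b + 16) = (b - 4)*(b - 3)^2*(b - 1)*(b^2 - 3*b - 4) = (b - 4)^2*(b - 3)^2*(b - 1)*(b + 1)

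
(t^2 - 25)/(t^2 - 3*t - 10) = (t + 5)/(t + 2)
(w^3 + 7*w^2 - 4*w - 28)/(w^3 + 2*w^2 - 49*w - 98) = (w - 2)/(w - 7)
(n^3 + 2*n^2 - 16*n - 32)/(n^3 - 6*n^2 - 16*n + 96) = (n + 2)/(n - 6)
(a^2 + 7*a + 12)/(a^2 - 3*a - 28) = (a + 3)/(a - 7)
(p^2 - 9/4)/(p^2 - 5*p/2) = (4*p^2 - 9)/(2*p*(2*p - 5))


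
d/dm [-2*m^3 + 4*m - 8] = 4 - 6*m^2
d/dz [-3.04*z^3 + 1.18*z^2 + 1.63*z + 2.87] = -9.12*z^2 + 2.36*z + 1.63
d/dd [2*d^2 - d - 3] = 4*d - 1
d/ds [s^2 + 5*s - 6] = 2*s + 5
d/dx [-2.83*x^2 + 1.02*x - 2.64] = 1.02 - 5.66*x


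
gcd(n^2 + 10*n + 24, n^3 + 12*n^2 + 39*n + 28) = n + 4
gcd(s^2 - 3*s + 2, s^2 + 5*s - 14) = s - 2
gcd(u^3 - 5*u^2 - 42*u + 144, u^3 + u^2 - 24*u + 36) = u^2 + 3*u - 18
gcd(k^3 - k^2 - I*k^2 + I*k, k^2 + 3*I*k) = k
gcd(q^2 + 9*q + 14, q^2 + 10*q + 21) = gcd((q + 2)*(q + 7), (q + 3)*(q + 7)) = q + 7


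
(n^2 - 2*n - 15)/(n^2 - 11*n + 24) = (n^2 - 2*n - 15)/(n^2 - 11*n + 24)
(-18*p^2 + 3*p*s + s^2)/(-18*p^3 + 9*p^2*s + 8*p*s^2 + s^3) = (3*p - s)/(3*p^2 - 2*p*s - s^2)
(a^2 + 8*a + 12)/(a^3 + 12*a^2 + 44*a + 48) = 1/(a + 4)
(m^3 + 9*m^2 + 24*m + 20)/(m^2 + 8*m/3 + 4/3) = 3*(m^2 + 7*m + 10)/(3*m + 2)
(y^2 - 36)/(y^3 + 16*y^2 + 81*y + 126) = (y - 6)/(y^2 + 10*y + 21)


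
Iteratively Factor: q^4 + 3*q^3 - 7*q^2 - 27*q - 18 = (q + 3)*(q^3 - 7*q - 6) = (q - 3)*(q + 3)*(q^2 + 3*q + 2) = (q - 3)*(q + 1)*(q + 3)*(q + 2)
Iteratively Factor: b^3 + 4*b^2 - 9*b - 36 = (b - 3)*(b^2 + 7*b + 12) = (b - 3)*(b + 3)*(b + 4)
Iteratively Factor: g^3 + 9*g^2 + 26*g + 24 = (g + 3)*(g^2 + 6*g + 8) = (g + 2)*(g + 3)*(g + 4)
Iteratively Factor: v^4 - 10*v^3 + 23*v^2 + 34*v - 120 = (v - 4)*(v^3 - 6*v^2 - v + 30) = (v - 4)*(v - 3)*(v^2 - 3*v - 10) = (v - 5)*(v - 4)*(v - 3)*(v + 2)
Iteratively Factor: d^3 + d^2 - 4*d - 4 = (d - 2)*(d^2 + 3*d + 2) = (d - 2)*(d + 1)*(d + 2)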